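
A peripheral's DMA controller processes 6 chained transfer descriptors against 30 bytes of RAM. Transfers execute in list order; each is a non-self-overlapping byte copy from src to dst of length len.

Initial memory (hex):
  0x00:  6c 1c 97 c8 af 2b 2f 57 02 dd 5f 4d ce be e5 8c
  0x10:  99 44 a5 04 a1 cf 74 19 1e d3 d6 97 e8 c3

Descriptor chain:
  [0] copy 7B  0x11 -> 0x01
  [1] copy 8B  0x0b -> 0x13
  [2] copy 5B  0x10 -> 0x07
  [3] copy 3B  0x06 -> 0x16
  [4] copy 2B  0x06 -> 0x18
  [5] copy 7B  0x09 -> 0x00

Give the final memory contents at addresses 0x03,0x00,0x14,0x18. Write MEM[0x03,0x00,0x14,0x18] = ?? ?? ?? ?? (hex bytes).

MEM[0x03,0x00,0x14,0x18] = ce a5 ce 74

D0: mem[0x01..0x07] <- [44 a5 04 a1 cf 74 19]
D1: mem[0x13..0x1a] <- [4d ce be e5 8c 99 44 a5]
D2: mem[0x07..0x0b] <- [99 44 a5 4d ce]
D3: mem[0x16..0x18] <- [74 99 44]
D4: mem[0x18..0x19] <- [74 99]
D5: mem[0x00..0x06] <- [a5 4d ce ce be e5 8c]
query mem[0x03]=0xce, mem[0x00]=0xa5, mem[0x14]=0xce, mem[0x18]=0x74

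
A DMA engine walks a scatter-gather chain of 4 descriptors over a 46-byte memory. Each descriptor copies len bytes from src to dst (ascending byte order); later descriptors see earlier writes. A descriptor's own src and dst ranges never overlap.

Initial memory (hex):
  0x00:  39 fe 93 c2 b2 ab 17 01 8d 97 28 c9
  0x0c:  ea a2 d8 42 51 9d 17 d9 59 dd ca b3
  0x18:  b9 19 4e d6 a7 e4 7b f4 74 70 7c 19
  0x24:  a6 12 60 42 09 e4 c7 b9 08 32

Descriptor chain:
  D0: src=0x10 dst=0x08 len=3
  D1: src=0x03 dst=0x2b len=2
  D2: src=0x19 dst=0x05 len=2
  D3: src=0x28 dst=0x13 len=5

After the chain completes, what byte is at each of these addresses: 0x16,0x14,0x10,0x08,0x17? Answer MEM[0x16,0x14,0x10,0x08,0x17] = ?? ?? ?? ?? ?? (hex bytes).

MEM[0x16,0x14,0x10,0x08,0x17] = c2 e4 51 51 b2

#0 dst[0x08+3] := {0x51,0x9d,0x17}
#1 dst[0x2b+2] := {0xc2,0xb2}
#2 dst[0x05+2] := {0x19,0x4e}
#3 dst[0x13+5] := {0x09,0xe4,0xc7,0xc2,0xb2}
query mem[0x16]=0xc2, mem[0x14]=0xe4, mem[0x10]=0x51, mem[0x08]=0x51, mem[0x17]=0xb2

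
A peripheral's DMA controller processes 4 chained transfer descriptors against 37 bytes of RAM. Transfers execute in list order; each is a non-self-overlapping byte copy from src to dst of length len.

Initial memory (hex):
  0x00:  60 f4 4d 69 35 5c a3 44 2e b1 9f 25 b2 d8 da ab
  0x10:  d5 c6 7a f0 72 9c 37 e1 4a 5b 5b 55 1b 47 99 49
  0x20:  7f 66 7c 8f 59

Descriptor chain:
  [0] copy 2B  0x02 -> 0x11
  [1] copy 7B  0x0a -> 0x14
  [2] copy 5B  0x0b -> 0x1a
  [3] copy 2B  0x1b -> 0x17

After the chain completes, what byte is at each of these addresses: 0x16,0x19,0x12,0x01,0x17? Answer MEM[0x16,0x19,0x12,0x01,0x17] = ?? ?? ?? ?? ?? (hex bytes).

D0: mem[0x11..0x12] <- [4d 69]
D1: mem[0x14..0x1a] <- [9f 25 b2 d8 da ab d5]
D2: mem[0x1a..0x1e] <- [25 b2 d8 da ab]
D3: mem[0x17..0x18] <- [b2 d8]
query mem[0x16]=0xb2, mem[0x19]=0xab, mem[0x12]=0x69, mem[0x01]=0xf4, mem[0x17]=0xb2

MEM[0x16,0x19,0x12,0x01,0x17] = b2 ab 69 f4 b2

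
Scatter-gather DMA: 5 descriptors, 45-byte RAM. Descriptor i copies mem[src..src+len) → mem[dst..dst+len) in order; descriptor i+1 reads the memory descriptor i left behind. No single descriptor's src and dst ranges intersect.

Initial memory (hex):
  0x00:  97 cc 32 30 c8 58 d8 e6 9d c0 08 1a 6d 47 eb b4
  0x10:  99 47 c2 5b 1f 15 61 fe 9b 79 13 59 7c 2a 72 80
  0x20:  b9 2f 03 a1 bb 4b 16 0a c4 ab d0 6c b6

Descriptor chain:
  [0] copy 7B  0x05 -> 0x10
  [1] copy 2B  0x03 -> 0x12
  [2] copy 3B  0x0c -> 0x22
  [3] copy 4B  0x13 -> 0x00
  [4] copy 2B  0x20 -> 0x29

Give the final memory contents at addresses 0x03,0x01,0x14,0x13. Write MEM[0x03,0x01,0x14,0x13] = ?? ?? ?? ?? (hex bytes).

MEM[0x03,0x01,0x14,0x13] = 1a c0 c0 c8

[0] 0x05->0x10 len=7 : 58 d8 e6 9d c0 08 1a
[1] 0x03->0x12 len=2 : 30 c8
[2] 0x0c->0x22 len=3 : 6d 47 eb
[3] 0x13->0x00 len=4 : c8 c0 08 1a
[4] 0x20->0x29 len=2 : b9 2f
query mem[0x03]=0x1a, mem[0x01]=0xc0, mem[0x14]=0xc0, mem[0x13]=0xc8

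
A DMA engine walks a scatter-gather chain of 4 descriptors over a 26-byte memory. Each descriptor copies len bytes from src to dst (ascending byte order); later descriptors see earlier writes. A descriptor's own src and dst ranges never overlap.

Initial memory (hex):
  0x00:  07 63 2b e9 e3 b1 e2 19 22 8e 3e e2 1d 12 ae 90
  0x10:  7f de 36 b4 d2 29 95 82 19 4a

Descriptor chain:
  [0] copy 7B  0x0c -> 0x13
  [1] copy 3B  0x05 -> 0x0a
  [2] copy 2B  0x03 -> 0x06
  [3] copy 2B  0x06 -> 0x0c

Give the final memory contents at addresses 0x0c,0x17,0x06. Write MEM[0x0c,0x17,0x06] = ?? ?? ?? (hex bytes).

MEM[0x0c,0x17,0x06] = e9 7f e9

  after D0: wrote 7B at 0x13 = 1d12ae907fde36
  after D1: wrote 3B at 0x0a = b1e219
  after D2: wrote 2B at 0x06 = e9e3
  after D3: wrote 2B at 0x0c = e9e3
query mem[0x0c]=0xe9, mem[0x17]=0x7f, mem[0x06]=0xe9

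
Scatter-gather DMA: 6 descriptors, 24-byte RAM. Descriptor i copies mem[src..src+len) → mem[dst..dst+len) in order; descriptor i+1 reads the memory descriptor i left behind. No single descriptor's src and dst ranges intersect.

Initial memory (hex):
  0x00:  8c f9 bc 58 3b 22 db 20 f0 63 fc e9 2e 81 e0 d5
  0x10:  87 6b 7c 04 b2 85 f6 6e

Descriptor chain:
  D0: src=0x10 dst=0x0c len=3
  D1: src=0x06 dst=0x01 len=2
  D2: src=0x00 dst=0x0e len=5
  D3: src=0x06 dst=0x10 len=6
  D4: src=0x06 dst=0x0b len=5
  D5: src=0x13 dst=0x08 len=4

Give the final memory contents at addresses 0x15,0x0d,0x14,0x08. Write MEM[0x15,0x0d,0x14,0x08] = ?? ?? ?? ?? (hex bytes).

D0: mem[0x0c..0x0e] <- [87 6b 7c]
D1: mem[0x01..0x02] <- [db 20]
D2: mem[0x0e..0x12] <- [8c db 20 58 3b]
D3: mem[0x10..0x15] <- [db 20 f0 63 fc e9]
D4: mem[0x0b..0x0f] <- [db 20 f0 63 fc]
D5: mem[0x08..0x0b] <- [63 fc e9 f6]
query mem[0x15]=0xe9, mem[0x0d]=0xf0, mem[0x14]=0xfc, mem[0x08]=0x63

MEM[0x15,0x0d,0x14,0x08] = e9 f0 fc 63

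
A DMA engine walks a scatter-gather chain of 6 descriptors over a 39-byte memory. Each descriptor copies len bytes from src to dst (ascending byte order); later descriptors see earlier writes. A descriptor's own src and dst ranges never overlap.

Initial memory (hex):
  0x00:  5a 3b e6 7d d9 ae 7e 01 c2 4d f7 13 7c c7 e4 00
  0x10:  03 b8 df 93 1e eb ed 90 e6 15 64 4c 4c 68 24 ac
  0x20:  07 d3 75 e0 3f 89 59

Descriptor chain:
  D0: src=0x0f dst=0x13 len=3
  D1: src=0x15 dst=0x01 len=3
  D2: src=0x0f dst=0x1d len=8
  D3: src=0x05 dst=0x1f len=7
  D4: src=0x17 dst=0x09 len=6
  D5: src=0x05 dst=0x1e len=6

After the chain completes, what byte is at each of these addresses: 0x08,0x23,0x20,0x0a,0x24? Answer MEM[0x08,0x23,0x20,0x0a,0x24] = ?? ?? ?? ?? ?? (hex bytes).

MEM[0x08,0x23,0x20,0x0a,0x24] = c2 e6 01 e6 f7

  after D0: wrote 3B at 0x13 = 0003b8
  after D1: wrote 3B at 0x01 = b8ed90
  after D2: wrote 8B at 0x1d = 0003b8df0003b8ed
  after D3: wrote 7B at 0x1f = ae7e01c24df713
  after D4: wrote 6B at 0x09 = 90e615644c4c
  after D5: wrote 6B at 0x1e = ae7e01c290e6
query mem[0x08]=0xc2, mem[0x23]=0xe6, mem[0x20]=0x01, mem[0x0a]=0xe6, mem[0x24]=0xf7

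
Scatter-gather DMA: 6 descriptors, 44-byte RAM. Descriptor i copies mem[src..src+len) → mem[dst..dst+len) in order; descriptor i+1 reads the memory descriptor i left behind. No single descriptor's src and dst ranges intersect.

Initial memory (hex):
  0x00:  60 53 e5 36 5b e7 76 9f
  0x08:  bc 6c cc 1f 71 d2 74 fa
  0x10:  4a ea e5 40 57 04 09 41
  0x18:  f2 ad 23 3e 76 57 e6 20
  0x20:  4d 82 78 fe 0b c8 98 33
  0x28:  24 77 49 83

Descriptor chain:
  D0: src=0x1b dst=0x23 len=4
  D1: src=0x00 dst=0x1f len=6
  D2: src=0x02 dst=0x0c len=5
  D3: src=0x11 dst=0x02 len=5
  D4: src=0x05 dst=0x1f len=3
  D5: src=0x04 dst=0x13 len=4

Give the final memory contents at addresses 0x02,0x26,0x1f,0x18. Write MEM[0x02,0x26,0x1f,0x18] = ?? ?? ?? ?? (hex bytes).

MEM[0x02,0x26,0x1f,0x18] = ea e6 57 f2

#0 dst[0x23+4] := {0x3e,0x76,0x57,0xe6}
#1 dst[0x1f+6] := {0x60,0x53,0xe5,0x36,0x5b,0xe7}
#2 dst[0x0c+5] := {0xe5,0x36,0x5b,0xe7,0x76}
#3 dst[0x02+5] := {0xea,0xe5,0x40,0x57,0x04}
#4 dst[0x1f+3] := {0x57,0x04,0x9f}
#5 dst[0x13+4] := {0x40,0x57,0x04,0x9f}
query mem[0x02]=0xea, mem[0x26]=0xe6, mem[0x1f]=0x57, mem[0x18]=0xf2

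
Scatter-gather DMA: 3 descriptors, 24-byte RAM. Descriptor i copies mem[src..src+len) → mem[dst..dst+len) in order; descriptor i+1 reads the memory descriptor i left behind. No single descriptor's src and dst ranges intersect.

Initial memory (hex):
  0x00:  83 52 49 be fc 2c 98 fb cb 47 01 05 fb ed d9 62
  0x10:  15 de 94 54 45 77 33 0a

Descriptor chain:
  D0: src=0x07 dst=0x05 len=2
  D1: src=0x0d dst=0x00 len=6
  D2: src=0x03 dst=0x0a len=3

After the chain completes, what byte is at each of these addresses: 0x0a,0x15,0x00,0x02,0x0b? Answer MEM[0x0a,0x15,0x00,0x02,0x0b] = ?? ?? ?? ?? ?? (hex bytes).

#0 dst[0x05+2] := {0xfb,0xcb}
#1 dst[0x00+6] := {0xed,0xd9,0x62,0x15,0xde,0x94}
#2 dst[0x0a+3] := {0x15,0xde,0x94}
query mem[0x0a]=0x15, mem[0x15]=0x77, mem[0x00]=0xed, mem[0x02]=0x62, mem[0x0b]=0xde

MEM[0x0a,0x15,0x00,0x02,0x0b] = 15 77 ed 62 de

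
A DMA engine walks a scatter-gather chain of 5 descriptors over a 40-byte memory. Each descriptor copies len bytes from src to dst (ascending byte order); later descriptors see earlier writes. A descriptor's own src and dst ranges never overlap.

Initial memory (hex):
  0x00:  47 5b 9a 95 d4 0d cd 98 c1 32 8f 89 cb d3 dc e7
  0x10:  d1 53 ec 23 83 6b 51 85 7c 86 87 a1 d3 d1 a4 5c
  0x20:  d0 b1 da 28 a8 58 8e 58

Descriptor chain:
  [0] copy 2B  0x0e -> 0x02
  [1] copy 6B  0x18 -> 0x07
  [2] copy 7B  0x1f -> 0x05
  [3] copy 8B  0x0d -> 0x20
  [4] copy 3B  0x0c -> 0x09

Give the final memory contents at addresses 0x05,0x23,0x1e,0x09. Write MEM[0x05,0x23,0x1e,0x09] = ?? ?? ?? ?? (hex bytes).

MEM[0x05,0x23,0x1e,0x09] = 5c d1 a4 d1

#0 dst[0x02+2] := {0xdc,0xe7}
#1 dst[0x07+6] := {0x7c,0x86,0x87,0xa1,0xd3,0xd1}
#2 dst[0x05+7] := {0x5c,0xd0,0xb1,0xda,0x28,0xa8,0x58}
#3 dst[0x20+8] := {0xd3,0xdc,0xe7,0xd1,0x53,0xec,0x23,0x83}
#4 dst[0x09+3] := {0xd1,0xd3,0xdc}
query mem[0x05]=0x5c, mem[0x23]=0xd1, mem[0x1e]=0xa4, mem[0x09]=0xd1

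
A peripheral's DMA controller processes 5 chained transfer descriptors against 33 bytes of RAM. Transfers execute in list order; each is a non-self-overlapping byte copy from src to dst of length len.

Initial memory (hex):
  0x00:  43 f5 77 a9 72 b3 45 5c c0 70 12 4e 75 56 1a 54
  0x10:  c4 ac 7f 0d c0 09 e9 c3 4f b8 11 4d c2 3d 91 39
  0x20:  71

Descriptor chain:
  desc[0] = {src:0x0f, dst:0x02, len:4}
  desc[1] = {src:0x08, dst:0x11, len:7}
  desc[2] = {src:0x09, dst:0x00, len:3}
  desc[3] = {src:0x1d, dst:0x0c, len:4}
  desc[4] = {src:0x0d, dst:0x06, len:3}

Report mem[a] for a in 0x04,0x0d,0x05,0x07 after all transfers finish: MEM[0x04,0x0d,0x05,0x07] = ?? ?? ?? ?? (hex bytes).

[0] 0x0f->0x02 len=4 : 54 c4 ac 7f
[1] 0x08->0x11 len=7 : c0 70 12 4e 75 56 1a
[2] 0x09->0x00 len=3 : 70 12 4e
[3] 0x1d->0x0c len=4 : 3d 91 39 71
[4] 0x0d->0x06 len=3 : 91 39 71
query mem[0x04]=0xac, mem[0x0d]=0x91, mem[0x05]=0x7f, mem[0x07]=0x39

MEM[0x04,0x0d,0x05,0x07] = ac 91 7f 39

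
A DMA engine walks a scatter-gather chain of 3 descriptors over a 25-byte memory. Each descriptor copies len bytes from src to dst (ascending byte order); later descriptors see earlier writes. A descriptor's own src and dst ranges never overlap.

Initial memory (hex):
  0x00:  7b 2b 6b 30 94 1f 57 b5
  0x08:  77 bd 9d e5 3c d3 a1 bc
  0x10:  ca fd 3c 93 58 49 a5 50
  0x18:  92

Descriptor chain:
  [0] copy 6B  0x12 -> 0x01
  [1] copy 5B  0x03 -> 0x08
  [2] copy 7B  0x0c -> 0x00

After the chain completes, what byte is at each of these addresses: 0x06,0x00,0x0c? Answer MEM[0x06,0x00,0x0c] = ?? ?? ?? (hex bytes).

[0] 0x12->0x01 len=6 : 3c 93 58 49 a5 50
[1] 0x03->0x08 len=5 : 58 49 a5 50 b5
[2] 0x0c->0x00 len=7 : b5 d3 a1 bc ca fd 3c
query mem[0x06]=0x3c, mem[0x00]=0xb5, mem[0x0c]=0xb5

MEM[0x06,0x00,0x0c] = 3c b5 b5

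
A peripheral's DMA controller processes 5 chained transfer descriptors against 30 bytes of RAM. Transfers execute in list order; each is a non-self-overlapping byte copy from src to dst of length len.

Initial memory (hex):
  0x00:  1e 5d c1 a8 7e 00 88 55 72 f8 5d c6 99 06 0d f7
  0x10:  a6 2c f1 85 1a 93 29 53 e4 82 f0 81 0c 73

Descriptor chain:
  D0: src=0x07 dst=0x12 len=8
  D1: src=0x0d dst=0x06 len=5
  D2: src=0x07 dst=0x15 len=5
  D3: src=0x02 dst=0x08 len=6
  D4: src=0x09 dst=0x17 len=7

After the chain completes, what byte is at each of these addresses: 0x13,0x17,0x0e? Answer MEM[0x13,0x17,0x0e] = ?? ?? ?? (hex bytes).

MEM[0x13,0x17,0x0e] = 72 a8 0d

  after D0: wrote 8B at 0x12 = 5572f85dc699060d
  after D1: wrote 5B at 0x06 = 060df7a62c
  after D2: wrote 5B at 0x15 = 0df7a62cc6
  after D3: wrote 6B at 0x08 = c1a87e00060d
  after D4: wrote 7B at 0x17 = a87e00060d0df7
query mem[0x13]=0x72, mem[0x17]=0xa8, mem[0x0e]=0x0d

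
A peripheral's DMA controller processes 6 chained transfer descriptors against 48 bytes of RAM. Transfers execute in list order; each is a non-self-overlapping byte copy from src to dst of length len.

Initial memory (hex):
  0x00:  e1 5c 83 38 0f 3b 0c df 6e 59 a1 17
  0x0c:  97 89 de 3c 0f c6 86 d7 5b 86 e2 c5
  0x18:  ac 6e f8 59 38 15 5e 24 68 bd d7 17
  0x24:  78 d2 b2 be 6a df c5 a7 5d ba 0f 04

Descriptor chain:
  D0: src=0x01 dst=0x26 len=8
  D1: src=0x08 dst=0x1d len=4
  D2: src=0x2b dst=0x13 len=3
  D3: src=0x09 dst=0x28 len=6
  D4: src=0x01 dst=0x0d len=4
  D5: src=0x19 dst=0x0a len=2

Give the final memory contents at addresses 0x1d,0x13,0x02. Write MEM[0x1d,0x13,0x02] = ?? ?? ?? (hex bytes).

  after D0: wrote 8B at 0x26 = 5c83380f3b0cdf6e
  after D1: wrote 4B at 0x1d = 6e59a117
  after D2: wrote 3B at 0x13 = 0cdf6e
  after D3: wrote 6B at 0x28 = 59a1179789de
  after D4: wrote 4B at 0x0d = 5c83380f
  after D5: wrote 2B at 0x0a = 6ef8
query mem[0x1d]=0x6e, mem[0x13]=0x0c, mem[0x02]=0x83

MEM[0x1d,0x13,0x02] = 6e 0c 83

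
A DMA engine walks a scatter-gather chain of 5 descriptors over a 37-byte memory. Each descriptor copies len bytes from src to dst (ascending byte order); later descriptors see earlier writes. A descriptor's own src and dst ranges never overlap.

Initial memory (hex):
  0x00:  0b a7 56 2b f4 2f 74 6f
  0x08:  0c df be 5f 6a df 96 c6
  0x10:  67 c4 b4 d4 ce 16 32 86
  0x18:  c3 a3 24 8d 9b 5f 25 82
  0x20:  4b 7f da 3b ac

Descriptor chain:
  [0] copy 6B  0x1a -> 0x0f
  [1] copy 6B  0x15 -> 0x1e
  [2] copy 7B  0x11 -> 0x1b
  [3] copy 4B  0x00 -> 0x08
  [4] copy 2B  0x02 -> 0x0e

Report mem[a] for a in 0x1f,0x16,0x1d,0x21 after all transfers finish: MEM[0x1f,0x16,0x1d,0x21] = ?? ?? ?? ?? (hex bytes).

  after D0: wrote 6B at 0x0f = 248d9b5f2582
  after D1: wrote 6B at 0x1e = 163286c3a324
  after D2: wrote 7B at 0x1b = 9b5f2582163286
  after D3: wrote 4B at 0x08 = 0ba7562b
  after D4: wrote 2B at 0x0e = 562b
query mem[0x1f]=0x16, mem[0x16]=0x32, mem[0x1d]=0x25, mem[0x21]=0x86

MEM[0x1f,0x16,0x1d,0x21] = 16 32 25 86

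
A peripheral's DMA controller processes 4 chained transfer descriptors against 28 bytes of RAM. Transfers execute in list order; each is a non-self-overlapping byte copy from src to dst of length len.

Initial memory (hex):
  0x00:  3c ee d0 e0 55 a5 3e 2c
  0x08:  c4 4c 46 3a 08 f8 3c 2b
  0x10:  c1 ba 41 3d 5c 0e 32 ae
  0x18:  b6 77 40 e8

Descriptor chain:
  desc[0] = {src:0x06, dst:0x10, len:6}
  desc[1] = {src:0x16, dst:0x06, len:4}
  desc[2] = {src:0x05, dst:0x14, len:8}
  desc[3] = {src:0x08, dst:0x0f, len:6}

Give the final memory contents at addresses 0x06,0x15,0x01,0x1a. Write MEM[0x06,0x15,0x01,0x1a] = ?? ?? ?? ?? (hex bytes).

MEM[0x06,0x15,0x01,0x1a] = 32 32 ee 3a

#0 dst[0x10+6] := {0x3e,0x2c,0xc4,0x4c,0x46,0x3a}
#1 dst[0x06+4] := {0x32,0xae,0xb6,0x77}
#2 dst[0x14+8] := {0xa5,0x32,0xae,0xb6,0x77,0x46,0x3a,0x08}
#3 dst[0x0f+6] := {0xb6,0x77,0x46,0x3a,0x08,0xf8}
query mem[0x06]=0x32, mem[0x15]=0x32, mem[0x01]=0xee, mem[0x1a]=0x3a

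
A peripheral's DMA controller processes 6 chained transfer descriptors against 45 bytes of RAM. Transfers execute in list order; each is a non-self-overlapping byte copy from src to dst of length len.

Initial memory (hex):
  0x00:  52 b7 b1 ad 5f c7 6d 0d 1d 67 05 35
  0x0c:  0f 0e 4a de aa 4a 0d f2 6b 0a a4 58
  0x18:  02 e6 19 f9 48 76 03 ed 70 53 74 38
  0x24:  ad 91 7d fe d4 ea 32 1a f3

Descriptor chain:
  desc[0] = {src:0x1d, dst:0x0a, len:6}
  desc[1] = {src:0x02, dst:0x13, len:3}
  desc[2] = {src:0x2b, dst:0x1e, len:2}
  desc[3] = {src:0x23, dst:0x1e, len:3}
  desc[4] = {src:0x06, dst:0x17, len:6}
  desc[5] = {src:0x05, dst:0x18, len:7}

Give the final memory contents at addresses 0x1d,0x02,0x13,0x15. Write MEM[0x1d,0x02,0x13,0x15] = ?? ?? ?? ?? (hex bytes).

D0: mem[0x0a..0x0f] <- [76 03 ed 70 53 74]
D1: mem[0x13..0x15] <- [b1 ad 5f]
D2: mem[0x1e..0x1f] <- [1a f3]
D3: mem[0x1e..0x20] <- [38 ad 91]
D4: mem[0x17..0x1c] <- [6d 0d 1d 67 76 03]
D5: mem[0x18..0x1e] <- [c7 6d 0d 1d 67 76 03]
query mem[0x1d]=0x76, mem[0x02]=0xb1, mem[0x13]=0xb1, mem[0x15]=0x5f

MEM[0x1d,0x02,0x13,0x15] = 76 b1 b1 5f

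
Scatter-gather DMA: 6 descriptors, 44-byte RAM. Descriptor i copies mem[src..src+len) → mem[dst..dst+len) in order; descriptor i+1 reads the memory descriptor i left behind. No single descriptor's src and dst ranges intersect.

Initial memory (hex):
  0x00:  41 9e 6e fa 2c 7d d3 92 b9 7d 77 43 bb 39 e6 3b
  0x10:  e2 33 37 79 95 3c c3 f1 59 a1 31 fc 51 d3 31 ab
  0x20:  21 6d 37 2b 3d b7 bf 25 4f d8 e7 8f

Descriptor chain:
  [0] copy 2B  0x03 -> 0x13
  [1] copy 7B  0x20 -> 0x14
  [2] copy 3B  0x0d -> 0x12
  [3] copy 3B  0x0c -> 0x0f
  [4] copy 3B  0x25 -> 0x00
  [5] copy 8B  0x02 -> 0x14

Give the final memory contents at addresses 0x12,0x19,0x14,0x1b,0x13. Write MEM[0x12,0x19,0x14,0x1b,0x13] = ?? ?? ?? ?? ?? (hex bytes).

MEM[0x12,0x19,0x14,0x1b,0x13] = 39 92 25 7d e6

#0 dst[0x13+2] := {0xfa,0x2c}
#1 dst[0x14+7] := {0x21,0x6d,0x37,0x2b,0x3d,0xb7,0xbf}
#2 dst[0x12+3] := {0x39,0xe6,0x3b}
#3 dst[0x0f+3] := {0xbb,0x39,0xe6}
#4 dst[0x00+3] := {0xb7,0xbf,0x25}
#5 dst[0x14+8] := {0x25,0xfa,0x2c,0x7d,0xd3,0x92,0xb9,0x7d}
query mem[0x12]=0x39, mem[0x19]=0x92, mem[0x14]=0x25, mem[0x1b]=0x7d, mem[0x13]=0xe6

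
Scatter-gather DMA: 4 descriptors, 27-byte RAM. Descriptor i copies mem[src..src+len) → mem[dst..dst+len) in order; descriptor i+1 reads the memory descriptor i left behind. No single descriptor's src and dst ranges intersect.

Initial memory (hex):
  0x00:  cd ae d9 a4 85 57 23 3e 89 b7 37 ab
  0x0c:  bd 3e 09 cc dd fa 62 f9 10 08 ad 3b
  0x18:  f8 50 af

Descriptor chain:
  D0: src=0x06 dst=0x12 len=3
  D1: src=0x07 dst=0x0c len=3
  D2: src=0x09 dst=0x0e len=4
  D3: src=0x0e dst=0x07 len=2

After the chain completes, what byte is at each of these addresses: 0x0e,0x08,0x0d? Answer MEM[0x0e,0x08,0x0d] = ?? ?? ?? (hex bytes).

MEM[0x0e,0x08,0x0d] = b7 37 89

  after D0: wrote 3B at 0x12 = 233e89
  after D1: wrote 3B at 0x0c = 3e89b7
  after D2: wrote 4B at 0x0e = b737ab3e
  after D3: wrote 2B at 0x07 = b737
query mem[0x0e]=0xb7, mem[0x08]=0x37, mem[0x0d]=0x89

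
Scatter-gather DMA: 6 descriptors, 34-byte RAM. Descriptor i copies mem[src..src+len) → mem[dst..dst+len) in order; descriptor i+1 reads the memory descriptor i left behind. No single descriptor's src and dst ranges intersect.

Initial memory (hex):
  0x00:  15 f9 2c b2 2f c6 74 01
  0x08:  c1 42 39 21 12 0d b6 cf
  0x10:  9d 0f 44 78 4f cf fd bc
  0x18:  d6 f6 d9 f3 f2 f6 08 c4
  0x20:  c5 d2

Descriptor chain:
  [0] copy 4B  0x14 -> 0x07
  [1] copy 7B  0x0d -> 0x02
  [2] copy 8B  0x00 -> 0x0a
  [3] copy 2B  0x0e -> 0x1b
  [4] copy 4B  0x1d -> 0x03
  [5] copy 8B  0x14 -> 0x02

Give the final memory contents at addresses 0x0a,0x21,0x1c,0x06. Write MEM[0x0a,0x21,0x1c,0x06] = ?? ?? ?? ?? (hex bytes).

MEM[0x0a,0x21,0x1c,0x06] = 15 d2 9d d6

  after D0: wrote 4B at 0x07 = 4fcffdbc
  after D1: wrote 7B at 0x02 = 0db6cf9d0f4478
  after D2: wrote 8B at 0x0a = 15f90db6cf9d0f44
  after D3: wrote 2B at 0x1b = cf9d
  after D4: wrote 4B at 0x03 = f608c4c5
  after D5: wrote 8B at 0x02 = 4fcffdbcd6f6d9cf
query mem[0x0a]=0x15, mem[0x21]=0xd2, mem[0x1c]=0x9d, mem[0x06]=0xd6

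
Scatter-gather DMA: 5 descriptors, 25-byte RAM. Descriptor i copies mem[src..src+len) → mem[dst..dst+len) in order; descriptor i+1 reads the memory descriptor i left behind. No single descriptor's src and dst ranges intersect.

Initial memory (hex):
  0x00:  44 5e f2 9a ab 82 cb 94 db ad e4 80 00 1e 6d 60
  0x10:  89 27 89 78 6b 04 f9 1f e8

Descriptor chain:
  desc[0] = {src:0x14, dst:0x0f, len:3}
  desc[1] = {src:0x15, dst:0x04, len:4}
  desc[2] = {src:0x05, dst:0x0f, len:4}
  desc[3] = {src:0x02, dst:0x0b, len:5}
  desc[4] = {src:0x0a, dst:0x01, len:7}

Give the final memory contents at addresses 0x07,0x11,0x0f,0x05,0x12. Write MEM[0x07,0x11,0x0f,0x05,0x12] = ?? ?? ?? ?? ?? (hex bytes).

MEM[0x07,0x11,0x0f,0x05,0x12] = 1f e8 1f f9 db

  after D0: wrote 3B at 0x0f = 6b04f9
  after D1: wrote 4B at 0x04 = 04f91fe8
  after D2: wrote 4B at 0x0f = f91fe8db
  after D3: wrote 5B at 0x0b = f29a04f91f
  after D4: wrote 7B at 0x01 = e4f29a04f91f1f
query mem[0x07]=0x1f, mem[0x11]=0xe8, mem[0x0f]=0x1f, mem[0x05]=0xf9, mem[0x12]=0xdb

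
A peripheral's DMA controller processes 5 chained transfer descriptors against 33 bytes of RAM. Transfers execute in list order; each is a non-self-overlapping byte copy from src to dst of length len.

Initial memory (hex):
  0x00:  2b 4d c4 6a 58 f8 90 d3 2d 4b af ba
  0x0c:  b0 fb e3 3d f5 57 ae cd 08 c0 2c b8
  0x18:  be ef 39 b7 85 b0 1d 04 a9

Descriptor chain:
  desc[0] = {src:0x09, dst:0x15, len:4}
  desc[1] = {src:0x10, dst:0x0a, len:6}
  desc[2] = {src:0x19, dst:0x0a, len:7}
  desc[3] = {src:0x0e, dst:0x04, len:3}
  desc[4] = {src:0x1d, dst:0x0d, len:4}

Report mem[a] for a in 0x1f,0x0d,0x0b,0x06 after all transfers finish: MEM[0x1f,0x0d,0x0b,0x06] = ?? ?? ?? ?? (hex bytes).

MEM[0x1f,0x0d,0x0b,0x06] = 04 b0 39 04

D0: mem[0x15..0x18] <- [4b af ba b0]
D1: mem[0x0a..0x0f] <- [f5 57 ae cd 08 4b]
D2: mem[0x0a..0x10] <- [ef 39 b7 85 b0 1d 04]
D3: mem[0x04..0x06] <- [b0 1d 04]
D4: mem[0x0d..0x10] <- [b0 1d 04 a9]
query mem[0x1f]=0x04, mem[0x0d]=0xb0, mem[0x0b]=0x39, mem[0x06]=0x04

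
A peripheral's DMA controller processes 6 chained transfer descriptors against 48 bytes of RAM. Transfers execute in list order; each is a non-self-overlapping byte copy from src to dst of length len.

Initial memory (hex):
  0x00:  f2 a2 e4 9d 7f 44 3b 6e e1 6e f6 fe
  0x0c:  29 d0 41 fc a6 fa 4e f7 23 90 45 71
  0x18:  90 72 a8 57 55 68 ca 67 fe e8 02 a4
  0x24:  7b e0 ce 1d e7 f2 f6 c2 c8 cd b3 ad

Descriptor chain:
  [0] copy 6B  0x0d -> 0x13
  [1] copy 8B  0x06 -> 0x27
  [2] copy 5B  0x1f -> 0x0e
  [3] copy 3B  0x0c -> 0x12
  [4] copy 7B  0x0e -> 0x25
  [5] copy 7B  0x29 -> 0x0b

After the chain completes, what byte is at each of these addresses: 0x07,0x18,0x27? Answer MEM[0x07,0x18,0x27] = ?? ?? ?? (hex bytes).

D0: mem[0x13..0x18] <- [d0 41 fc a6 fa 4e]
D1: mem[0x27..0x2e] <- [3b 6e e1 6e f6 fe 29 d0]
D2: mem[0x0e..0x12] <- [67 fe e8 02 a4]
D3: mem[0x12..0x14] <- [29 d0 67]
D4: mem[0x25..0x2b] <- [67 fe e8 02 29 d0 67]
D5: mem[0x0b..0x11] <- [29 d0 67 fe 29 d0 ad]
query mem[0x07]=0x6e, mem[0x18]=0x4e, mem[0x27]=0xe8

MEM[0x07,0x18,0x27] = 6e 4e e8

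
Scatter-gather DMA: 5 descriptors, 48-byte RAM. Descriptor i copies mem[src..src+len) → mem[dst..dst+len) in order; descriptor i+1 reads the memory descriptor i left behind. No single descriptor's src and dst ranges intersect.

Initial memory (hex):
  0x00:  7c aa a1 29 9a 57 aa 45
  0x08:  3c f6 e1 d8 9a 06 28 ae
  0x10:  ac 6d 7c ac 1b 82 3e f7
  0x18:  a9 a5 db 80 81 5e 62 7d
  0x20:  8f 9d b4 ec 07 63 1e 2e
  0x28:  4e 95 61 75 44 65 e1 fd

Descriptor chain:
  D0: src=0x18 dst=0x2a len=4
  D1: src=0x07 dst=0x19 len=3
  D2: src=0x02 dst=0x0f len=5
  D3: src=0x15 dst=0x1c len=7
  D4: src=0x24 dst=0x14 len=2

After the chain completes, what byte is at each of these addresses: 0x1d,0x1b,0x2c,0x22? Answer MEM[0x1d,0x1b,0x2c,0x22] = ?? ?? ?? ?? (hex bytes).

MEM[0x1d,0x1b,0x2c,0x22] = 3e f6 db f6

  after D0: wrote 4B at 0x2a = a9a5db80
  after D1: wrote 3B at 0x19 = 453cf6
  after D2: wrote 5B at 0x0f = a1299a57aa
  after D3: wrote 7B at 0x1c = 823ef7a9453cf6
  after D4: wrote 2B at 0x14 = 0763
query mem[0x1d]=0x3e, mem[0x1b]=0xf6, mem[0x2c]=0xdb, mem[0x22]=0xf6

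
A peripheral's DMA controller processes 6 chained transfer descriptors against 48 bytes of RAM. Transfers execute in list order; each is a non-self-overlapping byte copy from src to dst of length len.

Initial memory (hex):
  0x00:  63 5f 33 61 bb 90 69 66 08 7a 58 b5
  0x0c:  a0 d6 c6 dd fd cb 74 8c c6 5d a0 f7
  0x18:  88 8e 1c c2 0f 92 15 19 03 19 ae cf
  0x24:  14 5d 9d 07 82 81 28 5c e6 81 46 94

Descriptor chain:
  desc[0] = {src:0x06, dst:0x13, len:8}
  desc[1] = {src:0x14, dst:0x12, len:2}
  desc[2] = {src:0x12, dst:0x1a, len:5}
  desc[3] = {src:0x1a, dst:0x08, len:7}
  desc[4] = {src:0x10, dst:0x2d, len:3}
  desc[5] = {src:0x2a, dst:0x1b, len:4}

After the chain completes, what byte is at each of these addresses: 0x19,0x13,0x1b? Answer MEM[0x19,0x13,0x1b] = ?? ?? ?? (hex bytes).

MEM[0x19,0x13,0x1b] = a0 08 28

  after D0: wrote 8B at 0x13 = 6966087a58b5a0d6
  after D1: wrote 2B at 0x12 = 6608
  after D2: wrote 5B at 0x1a = 660866087a
  after D3: wrote 7B at 0x08 = 660866087a1903
  after D4: wrote 3B at 0x2d = fdcb66
  after D5: wrote 4B at 0x1b = 285ce6fd
query mem[0x19]=0xa0, mem[0x13]=0x08, mem[0x1b]=0x28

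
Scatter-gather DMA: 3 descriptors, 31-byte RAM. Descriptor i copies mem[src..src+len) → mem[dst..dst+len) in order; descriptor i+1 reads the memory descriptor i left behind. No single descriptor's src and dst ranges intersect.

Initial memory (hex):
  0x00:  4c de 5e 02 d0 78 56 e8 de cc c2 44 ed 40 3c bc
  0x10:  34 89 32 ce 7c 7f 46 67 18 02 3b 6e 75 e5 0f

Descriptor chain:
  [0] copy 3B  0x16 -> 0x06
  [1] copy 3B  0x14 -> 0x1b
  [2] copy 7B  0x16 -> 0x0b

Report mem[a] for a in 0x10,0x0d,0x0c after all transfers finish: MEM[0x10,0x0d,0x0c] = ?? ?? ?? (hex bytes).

D0: mem[0x06..0x08] <- [46 67 18]
D1: mem[0x1b..0x1d] <- [7c 7f 46]
D2: mem[0x0b..0x11] <- [46 67 18 02 3b 7c 7f]
query mem[0x10]=0x7c, mem[0x0d]=0x18, mem[0x0c]=0x67

MEM[0x10,0x0d,0x0c] = 7c 18 67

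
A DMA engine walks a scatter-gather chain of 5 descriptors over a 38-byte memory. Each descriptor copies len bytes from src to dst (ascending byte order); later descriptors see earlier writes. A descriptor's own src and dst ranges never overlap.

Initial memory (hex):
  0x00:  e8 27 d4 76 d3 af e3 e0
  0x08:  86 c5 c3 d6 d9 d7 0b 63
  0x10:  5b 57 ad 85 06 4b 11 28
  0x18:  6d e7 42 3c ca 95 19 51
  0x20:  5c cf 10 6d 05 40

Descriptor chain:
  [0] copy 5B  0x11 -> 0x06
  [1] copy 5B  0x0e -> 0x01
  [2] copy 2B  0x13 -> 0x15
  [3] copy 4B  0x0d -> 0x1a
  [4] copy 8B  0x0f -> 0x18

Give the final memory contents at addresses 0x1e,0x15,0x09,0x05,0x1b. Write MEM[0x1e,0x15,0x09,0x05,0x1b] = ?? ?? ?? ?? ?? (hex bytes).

MEM[0x1e,0x15,0x09,0x05,0x1b] = 85 85 06 ad ad

#0 dst[0x06+5] := {0x57,0xad,0x85,0x06,0x4b}
#1 dst[0x01+5] := {0x0b,0x63,0x5b,0x57,0xad}
#2 dst[0x15+2] := {0x85,0x06}
#3 dst[0x1a+4] := {0xd7,0x0b,0x63,0x5b}
#4 dst[0x18+8] := {0x63,0x5b,0x57,0xad,0x85,0x06,0x85,0x06}
query mem[0x1e]=0x85, mem[0x15]=0x85, mem[0x09]=0x06, mem[0x05]=0xad, mem[0x1b]=0xad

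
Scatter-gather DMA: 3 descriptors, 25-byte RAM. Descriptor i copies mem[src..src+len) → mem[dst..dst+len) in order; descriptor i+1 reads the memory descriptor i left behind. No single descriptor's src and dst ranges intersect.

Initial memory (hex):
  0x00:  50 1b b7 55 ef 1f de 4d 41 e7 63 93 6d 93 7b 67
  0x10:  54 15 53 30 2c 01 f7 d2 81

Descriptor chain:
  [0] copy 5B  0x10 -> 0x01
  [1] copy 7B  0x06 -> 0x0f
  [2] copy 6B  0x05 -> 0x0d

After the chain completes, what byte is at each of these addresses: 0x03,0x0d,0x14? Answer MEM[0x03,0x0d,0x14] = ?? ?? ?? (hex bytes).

#0 dst[0x01+5] := {0x54,0x15,0x53,0x30,0x2c}
#1 dst[0x0f+7] := {0xde,0x4d,0x41,0xe7,0x63,0x93,0x6d}
#2 dst[0x0d+6] := {0x2c,0xde,0x4d,0x41,0xe7,0x63}
query mem[0x03]=0x53, mem[0x0d]=0x2c, mem[0x14]=0x93

MEM[0x03,0x0d,0x14] = 53 2c 93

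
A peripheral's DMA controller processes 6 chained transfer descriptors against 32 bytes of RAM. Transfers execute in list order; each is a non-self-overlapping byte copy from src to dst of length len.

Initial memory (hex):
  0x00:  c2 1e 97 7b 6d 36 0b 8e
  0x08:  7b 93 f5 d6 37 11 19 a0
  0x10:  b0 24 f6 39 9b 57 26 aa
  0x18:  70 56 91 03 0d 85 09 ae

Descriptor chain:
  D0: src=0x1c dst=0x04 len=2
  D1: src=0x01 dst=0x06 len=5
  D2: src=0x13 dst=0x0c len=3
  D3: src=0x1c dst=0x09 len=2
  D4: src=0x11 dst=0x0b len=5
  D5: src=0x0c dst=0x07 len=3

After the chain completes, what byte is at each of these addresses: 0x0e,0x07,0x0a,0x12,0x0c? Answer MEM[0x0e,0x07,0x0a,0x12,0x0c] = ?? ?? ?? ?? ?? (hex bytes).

MEM[0x0e,0x07,0x0a,0x12,0x0c] = 9b f6 85 f6 f6

#0 dst[0x04+2] := {0x0d,0x85}
#1 dst[0x06+5] := {0x1e,0x97,0x7b,0x0d,0x85}
#2 dst[0x0c+3] := {0x39,0x9b,0x57}
#3 dst[0x09+2] := {0x0d,0x85}
#4 dst[0x0b+5] := {0x24,0xf6,0x39,0x9b,0x57}
#5 dst[0x07+3] := {0xf6,0x39,0x9b}
query mem[0x0e]=0x9b, mem[0x07]=0xf6, mem[0x0a]=0x85, mem[0x12]=0xf6, mem[0x0c]=0xf6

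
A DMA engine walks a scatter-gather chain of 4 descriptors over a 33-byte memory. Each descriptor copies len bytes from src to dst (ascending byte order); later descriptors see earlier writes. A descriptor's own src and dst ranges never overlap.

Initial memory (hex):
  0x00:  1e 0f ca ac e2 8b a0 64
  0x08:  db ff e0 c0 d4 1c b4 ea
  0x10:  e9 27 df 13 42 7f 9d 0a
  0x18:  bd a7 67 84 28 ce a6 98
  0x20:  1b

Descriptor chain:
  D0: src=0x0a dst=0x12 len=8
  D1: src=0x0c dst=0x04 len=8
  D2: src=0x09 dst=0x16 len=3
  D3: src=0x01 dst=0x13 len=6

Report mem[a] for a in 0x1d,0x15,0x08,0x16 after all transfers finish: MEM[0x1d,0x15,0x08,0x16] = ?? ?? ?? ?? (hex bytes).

MEM[0x1d,0x15,0x08,0x16] = ce ac e9 d4

[0] 0x0a->0x12 len=8 : e0 c0 d4 1c b4 ea e9 27
[1] 0x0c->0x04 len=8 : d4 1c b4 ea e9 27 e0 c0
[2] 0x09->0x16 len=3 : 27 e0 c0
[3] 0x01->0x13 len=6 : 0f ca ac d4 1c b4
query mem[0x1d]=0xce, mem[0x15]=0xac, mem[0x08]=0xe9, mem[0x16]=0xd4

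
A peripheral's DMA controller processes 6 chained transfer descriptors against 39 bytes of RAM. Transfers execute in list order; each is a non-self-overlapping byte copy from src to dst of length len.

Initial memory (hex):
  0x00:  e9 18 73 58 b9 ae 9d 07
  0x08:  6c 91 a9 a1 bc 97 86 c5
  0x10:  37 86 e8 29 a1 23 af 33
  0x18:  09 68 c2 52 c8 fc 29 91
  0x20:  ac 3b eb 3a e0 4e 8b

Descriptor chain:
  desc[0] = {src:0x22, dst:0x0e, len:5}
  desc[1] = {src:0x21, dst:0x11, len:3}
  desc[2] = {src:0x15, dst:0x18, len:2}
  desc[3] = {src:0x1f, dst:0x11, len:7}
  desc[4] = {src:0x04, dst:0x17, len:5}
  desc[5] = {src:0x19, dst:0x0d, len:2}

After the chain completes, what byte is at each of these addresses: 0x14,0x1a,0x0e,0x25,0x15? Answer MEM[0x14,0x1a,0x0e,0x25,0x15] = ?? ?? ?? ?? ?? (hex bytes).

MEM[0x14,0x1a,0x0e,0x25,0x15] = eb 07 07 4e 3a

[0] 0x22->0x0e len=5 : eb 3a e0 4e 8b
[1] 0x21->0x11 len=3 : 3b eb 3a
[2] 0x15->0x18 len=2 : 23 af
[3] 0x1f->0x11 len=7 : 91 ac 3b eb 3a e0 4e
[4] 0x04->0x17 len=5 : b9 ae 9d 07 6c
[5] 0x19->0x0d len=2 : 9d 07
query mem[0x14]=0xeb, mem[0x1a]=0x07, mem[0x0e]=0x07, mem[0x25]=0x4e, mem[0x15]=0x3a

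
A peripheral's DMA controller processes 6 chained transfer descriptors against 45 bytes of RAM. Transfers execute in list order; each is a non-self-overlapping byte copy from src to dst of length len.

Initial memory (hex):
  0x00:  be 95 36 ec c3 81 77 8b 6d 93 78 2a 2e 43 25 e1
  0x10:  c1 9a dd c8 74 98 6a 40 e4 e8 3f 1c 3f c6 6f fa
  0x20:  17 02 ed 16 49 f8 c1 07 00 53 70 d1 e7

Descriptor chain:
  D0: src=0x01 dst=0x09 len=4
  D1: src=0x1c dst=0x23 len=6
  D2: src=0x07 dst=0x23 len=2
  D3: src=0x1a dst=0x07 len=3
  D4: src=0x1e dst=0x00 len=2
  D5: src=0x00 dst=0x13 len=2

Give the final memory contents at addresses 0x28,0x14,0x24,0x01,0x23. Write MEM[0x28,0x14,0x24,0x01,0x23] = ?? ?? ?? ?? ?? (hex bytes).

D0: mem[0x09..0x0c] <- [95 36 ec c3]
D1: mem[0x23..0x28] <- [3f c6 6f fa 17 02]
D2: mem[0x23..0x24] <- [8b 6d]
D3: mem[0x07..0x09] <- [3f 1c 3f]
D4: mem[0x00..0x01] <- [6f fa]
D5: mem[0x13..0x14] <- [6f fa]
query mem[0x28]=0x02, mem[0x14]=0xfa, mem[0x24]=0x6d, mem[0x01]=0xfa, mem[0x23]=0x8b

MEM[0x28,0x14,0x24,0x01,0x23] = 02 fa 6d fa 8b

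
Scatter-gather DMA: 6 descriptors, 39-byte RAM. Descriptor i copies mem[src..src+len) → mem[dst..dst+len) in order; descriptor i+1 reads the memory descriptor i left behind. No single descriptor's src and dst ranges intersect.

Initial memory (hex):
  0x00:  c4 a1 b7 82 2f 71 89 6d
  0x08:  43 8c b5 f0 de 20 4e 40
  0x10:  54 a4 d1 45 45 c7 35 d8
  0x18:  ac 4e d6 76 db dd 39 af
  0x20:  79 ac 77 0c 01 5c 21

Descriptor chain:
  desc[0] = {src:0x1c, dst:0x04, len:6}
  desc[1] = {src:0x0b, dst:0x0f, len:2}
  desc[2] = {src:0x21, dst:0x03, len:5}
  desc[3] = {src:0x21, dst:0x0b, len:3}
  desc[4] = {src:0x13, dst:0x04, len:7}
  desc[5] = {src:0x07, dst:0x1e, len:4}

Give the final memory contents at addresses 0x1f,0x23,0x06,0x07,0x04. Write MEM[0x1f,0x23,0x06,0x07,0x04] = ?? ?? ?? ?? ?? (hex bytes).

MEM[0x1f,0x23,0x06,0x07,0x04] = d8 0c c7 35 45

#0 dst[0x04+6] := {0xdb,0xdd,0x39,0xaf,0x79,0xac}
#1 dst[0x0f+2] := {0xf0,0xde}
#2 dst[0x03+5] := {0xac,0x77,0x0c,0x01,0x5c}
#3 dst[0x0b+3] := {0xac,0x77,0x0c}
#4 dst[0x04+7] := {0x45,0x45,0xc7,0x35,0xd8,0xac,0x4e}
#5 dst[0x1e+4] := {0x35,0xd8,0xac,0x4e}
query mem[0x1f]=0xd8, mem[0x23]=0x0c, mem[0x06]=0xc7, mem[0x07]=0x35, mem[0x04]=0x45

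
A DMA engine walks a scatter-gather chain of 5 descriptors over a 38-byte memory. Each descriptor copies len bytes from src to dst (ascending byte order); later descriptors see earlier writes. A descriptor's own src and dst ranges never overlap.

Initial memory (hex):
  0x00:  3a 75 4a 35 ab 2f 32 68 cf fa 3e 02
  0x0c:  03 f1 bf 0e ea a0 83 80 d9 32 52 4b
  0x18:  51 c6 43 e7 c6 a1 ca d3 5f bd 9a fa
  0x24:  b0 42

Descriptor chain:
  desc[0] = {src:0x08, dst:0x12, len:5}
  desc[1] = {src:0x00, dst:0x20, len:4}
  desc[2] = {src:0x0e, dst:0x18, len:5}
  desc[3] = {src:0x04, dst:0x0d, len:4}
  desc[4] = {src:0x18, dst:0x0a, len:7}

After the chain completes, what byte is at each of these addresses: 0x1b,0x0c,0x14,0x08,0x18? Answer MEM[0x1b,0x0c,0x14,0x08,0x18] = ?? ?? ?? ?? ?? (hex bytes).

MEM[0x1b,0x0c,0x14,0x08,0x18] = a0 ea 3e cf bf

[0] 0x08->0x12 len=5 : cf fa 3e 02 03
[1] 0x00->0x20 len=4 : 3a 75 4a 35
[2] 0x0e->0x18 len=5 : bf 0e ea a0 cf
[3] 0x04->0x0d len=4 : ab 2f 32 68
[4] 0x18->0x0a len=7 : bf 0e ea a0 cf a1 ca
query mem[0x1b]=0xa0, mem[0x0c]=0xea, mem[0x14]=0x3e, mem[0x08]=0xcf, mem[0x18]=0xbf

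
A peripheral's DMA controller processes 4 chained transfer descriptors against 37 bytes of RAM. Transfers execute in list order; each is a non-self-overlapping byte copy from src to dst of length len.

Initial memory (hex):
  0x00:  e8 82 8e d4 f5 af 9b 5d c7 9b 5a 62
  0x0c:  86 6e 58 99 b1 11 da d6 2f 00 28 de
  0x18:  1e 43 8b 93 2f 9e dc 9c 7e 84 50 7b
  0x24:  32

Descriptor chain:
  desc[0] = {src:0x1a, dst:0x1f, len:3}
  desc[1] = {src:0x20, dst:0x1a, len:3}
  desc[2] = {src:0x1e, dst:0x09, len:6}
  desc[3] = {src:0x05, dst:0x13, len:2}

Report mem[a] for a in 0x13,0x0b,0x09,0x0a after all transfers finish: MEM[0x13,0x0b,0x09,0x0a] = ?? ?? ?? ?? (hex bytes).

MEM[0x13,0x0b,0x09,0x0a] = af 93 dc 8b

[0] 0x1a->0x1f len=3 : 8b 93 2f
[1] 0x20->0x1a len=3 : 93 2f 50
[2] 0x1e->0x09 len=6 : dc 8b 93 2f 50 7b
[3] 0x05->0x13 len=2 : af 9b
query mem[0x13]=0xaf, mem[0x0b]=0x93, mem[0x09]=0xdc, mem[0x0a]=0x8b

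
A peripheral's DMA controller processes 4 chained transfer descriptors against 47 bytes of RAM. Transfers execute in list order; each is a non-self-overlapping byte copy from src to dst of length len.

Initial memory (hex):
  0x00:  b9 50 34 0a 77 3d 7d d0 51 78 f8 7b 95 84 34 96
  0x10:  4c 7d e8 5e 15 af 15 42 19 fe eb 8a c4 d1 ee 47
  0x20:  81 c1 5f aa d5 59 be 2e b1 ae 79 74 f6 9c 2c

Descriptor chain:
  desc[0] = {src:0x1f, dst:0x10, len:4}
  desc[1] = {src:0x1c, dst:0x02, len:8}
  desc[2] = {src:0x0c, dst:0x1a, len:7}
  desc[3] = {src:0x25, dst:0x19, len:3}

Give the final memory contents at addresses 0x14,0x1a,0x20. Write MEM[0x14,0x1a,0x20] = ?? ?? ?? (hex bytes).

  after D0: wrote 4B at 0x10 = 4781c15f
  after D1: wrote 8B at 0x02 = c4d1ee4781c15faa
  after D2: wrote 7B at 0x1a = 958434964781c1
  after D3: wrote 3B at 0x19 = 59be2e
query mem[0x14]=0x15, mem[0x1a]=0xbe, mem[0x20]=0xc1

MEM[0x14,0x1a,0x20] = 15 be c1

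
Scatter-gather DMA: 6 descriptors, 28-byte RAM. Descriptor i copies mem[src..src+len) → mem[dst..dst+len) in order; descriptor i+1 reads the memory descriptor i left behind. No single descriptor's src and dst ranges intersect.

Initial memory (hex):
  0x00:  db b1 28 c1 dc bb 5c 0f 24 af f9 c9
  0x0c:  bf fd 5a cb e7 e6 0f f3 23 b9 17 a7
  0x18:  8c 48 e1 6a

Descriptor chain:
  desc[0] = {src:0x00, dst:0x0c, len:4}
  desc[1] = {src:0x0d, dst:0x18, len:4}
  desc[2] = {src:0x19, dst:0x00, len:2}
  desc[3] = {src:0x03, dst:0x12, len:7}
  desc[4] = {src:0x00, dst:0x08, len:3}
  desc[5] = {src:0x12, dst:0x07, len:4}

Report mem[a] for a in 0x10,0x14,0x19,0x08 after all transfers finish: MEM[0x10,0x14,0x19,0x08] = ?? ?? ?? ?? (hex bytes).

D0: mem[0x0c..0x0f] <- [db b1 28 c1]
D1: mem[0x18..0x1b] <- [b1 28 c1 e7]
D2: mem[0x00..0x01] <- [28 c1]
D3: mem[0x12..0x18] <- [c1 dc bb 5c 0f 24 af]
D4: mem[0x08..0x0a] <- [28 c1 28]
D5: mem[0x07..0x0a] <- [c1 dc bb 5c]
query mem[0x10]=0xe7, mem[0x14]=0xbb, mem[0x19]=0x28, mem[0x08]=0xdc

MEM[0x10,0x14,0x19,0x08] = e7 bb 28 dc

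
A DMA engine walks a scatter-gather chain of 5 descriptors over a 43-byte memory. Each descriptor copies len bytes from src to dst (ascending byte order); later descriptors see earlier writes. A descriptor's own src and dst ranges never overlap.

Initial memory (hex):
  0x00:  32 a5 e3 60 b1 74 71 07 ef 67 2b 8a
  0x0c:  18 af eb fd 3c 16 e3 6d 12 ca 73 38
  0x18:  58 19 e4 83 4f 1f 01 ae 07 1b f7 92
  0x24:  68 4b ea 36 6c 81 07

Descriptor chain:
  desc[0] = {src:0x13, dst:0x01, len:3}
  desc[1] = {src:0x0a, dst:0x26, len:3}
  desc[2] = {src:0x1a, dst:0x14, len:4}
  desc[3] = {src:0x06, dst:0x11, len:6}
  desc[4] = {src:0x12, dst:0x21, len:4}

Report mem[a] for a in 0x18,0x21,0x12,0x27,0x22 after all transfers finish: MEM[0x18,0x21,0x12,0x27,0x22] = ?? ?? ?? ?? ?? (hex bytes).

MEM[0x18,0x21,0x12,0x27,0x22] = 58 07 07 8a ef

D0: mem[0x01..0x03] <- [6d 12 ca]
D1: mem[0x26..0x28] <- [2b 8a 18]
D2: mem[0x14..0x17] <- [e4 83 4f 1f]
D3: mem[0x11..0x16] <- [71 07 ef 67 2b 8a]
D4: mem[0x21..0x24] <- [07 ef 67 2b]
query mem[0x18]=0x58, mem[0x21]=0x07, mem[0x12]=0x07, mem[0x27]=0x8a, mem[0x22]=0xef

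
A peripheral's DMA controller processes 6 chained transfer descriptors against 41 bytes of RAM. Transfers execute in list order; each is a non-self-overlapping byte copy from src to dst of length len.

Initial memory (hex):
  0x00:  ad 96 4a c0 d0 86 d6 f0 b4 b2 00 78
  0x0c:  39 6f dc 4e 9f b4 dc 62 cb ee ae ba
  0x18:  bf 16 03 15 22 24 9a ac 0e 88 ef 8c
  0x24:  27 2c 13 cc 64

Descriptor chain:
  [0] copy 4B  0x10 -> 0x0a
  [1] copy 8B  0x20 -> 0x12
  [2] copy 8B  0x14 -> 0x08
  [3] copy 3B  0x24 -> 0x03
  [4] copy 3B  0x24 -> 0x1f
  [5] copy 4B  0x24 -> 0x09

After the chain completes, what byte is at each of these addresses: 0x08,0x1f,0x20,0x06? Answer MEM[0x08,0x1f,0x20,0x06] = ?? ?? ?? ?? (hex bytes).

#0 dst[0x0a+4] := {0x9f,0xb4,0xdc,0x62}
#1 dst[0x12+8] := {0x0e,0x88,0xef,0x8c,0x27,0x2c,0x13,0xcc}
#2 dst[0x08+8] := {0xef,0x8c,0x27,0x2c,0x13,0xcc,0x03,0x15}
#3 dst[0x03+3] := {0x27,0x2c,0x13}
#4 dst[0x1f+3] := {0x27,0x2c,0x13}
#5 dst[0x09+4] := {0x27,0x2c,0x13,0xcc}
query mem[0x08]=0xef, mem[0x1f]=0x27, mem[0x20]=0x2c, mem[0x06]=0xd6

MEM[0x08,0x1f,0x20,0x06] = ef 27 2c d6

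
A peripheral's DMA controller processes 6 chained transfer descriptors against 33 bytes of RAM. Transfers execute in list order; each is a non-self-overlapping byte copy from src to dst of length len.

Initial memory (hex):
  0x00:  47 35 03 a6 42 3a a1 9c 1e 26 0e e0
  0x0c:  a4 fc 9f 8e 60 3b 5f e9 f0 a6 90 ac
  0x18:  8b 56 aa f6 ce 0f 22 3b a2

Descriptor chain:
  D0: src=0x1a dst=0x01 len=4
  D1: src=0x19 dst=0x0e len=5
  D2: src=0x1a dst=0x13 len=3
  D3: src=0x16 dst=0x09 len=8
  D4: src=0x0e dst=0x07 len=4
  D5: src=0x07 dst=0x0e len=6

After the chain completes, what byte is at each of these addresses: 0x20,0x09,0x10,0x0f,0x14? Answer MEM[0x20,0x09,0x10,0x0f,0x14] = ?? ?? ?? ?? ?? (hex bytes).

MEM[0x20,0x09,0x10,0x0f,0x14] = a2 0f 0f ce f6

#0 dst[0x01+4] := {0xaa,0xf6,0xce,0x0f}
#1 dst[0x0e+5] := {0x56,0xaa,0xf6,0xce,0x0f}
#2 dst[0x13+3] := {0xaa,0xf6,0xce}
#3 dst[0x09+8] := {0x90,0xac,0x8b,0x56,0xaa,0xf6,0xce,0x0f}
#4 dst[0x07+4] := {0xf6,0xce,0x0f,0xce}
#5 dst[0x0e+6] := {0xf6,0xce,0x0f,0xce,0x8b,0x56}
query mem[0x20]=0xa2, mem[0x09]=0x0f, mem[0x10]=0x0f, mem[0x0f]=0xce, mem[0x14]=0xf6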